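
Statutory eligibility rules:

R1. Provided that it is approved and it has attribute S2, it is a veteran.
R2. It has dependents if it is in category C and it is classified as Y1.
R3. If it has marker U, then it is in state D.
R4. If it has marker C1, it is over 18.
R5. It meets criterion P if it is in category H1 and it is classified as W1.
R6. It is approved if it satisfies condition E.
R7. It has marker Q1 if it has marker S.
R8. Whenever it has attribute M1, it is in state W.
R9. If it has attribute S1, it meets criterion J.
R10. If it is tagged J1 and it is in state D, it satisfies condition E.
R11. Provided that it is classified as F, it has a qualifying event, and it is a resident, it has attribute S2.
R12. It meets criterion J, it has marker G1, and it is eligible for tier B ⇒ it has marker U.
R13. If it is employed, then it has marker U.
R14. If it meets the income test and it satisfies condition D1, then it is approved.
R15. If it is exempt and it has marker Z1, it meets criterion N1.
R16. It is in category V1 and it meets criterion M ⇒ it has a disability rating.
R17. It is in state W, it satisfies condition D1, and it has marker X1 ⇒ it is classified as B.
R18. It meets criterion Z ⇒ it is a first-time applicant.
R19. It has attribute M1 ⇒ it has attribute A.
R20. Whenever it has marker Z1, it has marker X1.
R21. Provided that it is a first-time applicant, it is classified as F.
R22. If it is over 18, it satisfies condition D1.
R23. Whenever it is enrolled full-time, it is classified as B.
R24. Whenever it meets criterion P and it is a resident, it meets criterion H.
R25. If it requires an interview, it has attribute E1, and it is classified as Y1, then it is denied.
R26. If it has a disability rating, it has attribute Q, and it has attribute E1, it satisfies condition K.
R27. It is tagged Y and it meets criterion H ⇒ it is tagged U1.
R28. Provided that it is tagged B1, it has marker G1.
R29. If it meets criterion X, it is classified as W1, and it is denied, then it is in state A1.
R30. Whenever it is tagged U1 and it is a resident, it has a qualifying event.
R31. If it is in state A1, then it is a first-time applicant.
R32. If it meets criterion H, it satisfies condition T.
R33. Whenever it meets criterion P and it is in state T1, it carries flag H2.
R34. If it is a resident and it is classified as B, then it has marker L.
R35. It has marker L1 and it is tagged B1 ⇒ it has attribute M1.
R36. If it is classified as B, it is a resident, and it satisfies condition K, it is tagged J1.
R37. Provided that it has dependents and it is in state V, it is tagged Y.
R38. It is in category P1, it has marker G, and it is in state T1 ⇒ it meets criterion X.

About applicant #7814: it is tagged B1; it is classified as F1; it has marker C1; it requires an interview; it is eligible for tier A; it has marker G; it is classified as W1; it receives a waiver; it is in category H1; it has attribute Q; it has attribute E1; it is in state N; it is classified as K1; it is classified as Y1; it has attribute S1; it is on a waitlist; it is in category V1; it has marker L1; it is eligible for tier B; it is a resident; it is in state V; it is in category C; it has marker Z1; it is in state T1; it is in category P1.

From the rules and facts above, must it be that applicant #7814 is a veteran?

No

Forward chaining from the given facts derives: has dependents, is over 18, meets criterion P, meets criterion J, has marker X1, satisfies condition D1, meets criterion H, is denied, has marker G1, satisfies condition T, carries flag H2, has attribute M1, is tagged Y, meets criterion X, is in state W, has marker U, is classified as B, has attribute A, is tagged U1, is in state A1, has a qualifying event, is a first-time applicant, has marker L, is in state D, is classified as F, has attribute S2.
The only rule concluding "it is a veteran" is R1, which needs "it is approved"; that is never established.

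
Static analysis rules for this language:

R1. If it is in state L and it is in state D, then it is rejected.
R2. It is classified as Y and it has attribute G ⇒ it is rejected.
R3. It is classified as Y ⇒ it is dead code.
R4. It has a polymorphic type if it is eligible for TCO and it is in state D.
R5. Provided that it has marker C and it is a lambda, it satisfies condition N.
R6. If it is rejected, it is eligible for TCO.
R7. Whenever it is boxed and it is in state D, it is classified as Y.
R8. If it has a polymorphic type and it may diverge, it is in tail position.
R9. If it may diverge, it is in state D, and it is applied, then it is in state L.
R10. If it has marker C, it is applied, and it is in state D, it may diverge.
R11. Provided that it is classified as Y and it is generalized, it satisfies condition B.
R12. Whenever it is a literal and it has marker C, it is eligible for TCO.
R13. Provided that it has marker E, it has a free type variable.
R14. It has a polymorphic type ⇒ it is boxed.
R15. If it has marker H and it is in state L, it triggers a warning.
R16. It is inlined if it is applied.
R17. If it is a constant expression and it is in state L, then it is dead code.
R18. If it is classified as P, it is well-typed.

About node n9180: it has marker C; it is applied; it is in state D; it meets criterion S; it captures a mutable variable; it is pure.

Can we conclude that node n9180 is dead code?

By R10 (it has marker C, it is applied, it is in state D): it may diverge.
By R9 (it may diverge, it is in state D, it is applied): it is in state L.
By R1 (it is in state L, it is in state D): it is rejected.
By R6 (it is rejected): it is eligible for TCO.
By R4 (it is eligible for TCO, it is in state D): it has a polymorphic type.
By R14 (it has a polymorphic type): it is boxed.
By R7 (it is boxed, it is in state D): it is classified as Y.
By R3 (it is classified as Y): it is dead code.

Yes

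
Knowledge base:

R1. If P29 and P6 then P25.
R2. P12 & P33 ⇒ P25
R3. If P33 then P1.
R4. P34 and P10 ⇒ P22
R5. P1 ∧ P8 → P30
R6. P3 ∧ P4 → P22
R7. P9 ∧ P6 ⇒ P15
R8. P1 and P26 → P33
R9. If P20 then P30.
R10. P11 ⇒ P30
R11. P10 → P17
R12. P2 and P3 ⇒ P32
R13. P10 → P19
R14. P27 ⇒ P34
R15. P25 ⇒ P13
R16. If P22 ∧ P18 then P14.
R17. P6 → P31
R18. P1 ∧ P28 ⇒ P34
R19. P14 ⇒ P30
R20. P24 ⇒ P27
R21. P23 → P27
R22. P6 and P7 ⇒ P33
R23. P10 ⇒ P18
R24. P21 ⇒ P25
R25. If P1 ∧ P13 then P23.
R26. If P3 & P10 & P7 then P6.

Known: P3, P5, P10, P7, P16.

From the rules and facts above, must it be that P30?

No

Forward chaining from the given facts derives: P17, P19, P18, P6, P31, P33, P1.
Rules concluding P30: R5 needs P8; R9 needs P20; R10 needs P11; R19 needs P14 — none of these are established.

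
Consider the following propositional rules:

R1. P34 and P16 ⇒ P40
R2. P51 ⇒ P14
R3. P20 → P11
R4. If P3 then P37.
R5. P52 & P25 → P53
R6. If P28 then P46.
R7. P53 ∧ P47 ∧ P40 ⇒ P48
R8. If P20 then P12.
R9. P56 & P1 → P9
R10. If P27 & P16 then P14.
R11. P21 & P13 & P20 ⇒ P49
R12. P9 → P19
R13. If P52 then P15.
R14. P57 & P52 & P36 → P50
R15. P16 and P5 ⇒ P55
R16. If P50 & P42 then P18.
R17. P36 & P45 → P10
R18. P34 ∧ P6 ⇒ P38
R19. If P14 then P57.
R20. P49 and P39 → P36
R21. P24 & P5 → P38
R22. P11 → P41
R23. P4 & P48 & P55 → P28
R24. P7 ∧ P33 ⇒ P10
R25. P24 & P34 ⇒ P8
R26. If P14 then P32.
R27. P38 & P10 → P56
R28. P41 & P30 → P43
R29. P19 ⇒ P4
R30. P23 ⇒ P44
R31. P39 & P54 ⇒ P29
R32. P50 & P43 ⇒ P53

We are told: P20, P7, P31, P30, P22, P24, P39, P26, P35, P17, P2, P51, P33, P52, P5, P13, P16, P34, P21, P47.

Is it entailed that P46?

No

Forward chaining from the given facts derives: P40, P14, P11, P12, P49, P15, P55, P57, P36, P38, P41, P10, P8, P32, P56, P43, P50, P53, P48.
The only rule concluding P46 is R6, which needs P28; that is never established.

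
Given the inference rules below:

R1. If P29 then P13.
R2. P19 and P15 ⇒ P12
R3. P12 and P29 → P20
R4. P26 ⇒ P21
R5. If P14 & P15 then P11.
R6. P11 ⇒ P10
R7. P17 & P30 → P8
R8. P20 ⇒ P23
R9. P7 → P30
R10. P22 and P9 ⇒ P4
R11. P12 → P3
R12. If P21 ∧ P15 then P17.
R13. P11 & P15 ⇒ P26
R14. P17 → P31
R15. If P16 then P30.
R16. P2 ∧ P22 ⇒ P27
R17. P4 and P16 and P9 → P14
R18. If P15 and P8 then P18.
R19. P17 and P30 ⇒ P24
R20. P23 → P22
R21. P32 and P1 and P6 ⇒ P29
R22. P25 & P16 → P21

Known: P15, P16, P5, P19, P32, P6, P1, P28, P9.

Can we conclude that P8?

P12  (by R2: P19, P15)
P30  (by R15: P16)
P29  (by R21: P32, P1, P6)
P20  (by R3: P12, P29)
P23  (by R8: P20)
P22  (by R20: P23)
P4  (by R10: P22, P9)
P14  (by R17: P4, P16, P9)
P11  (by R5: P14, P15)
P26  (by R13: P11, P15)
P21  (by R4: P26)
P17  (by R12: P21, P15)
P8  (by R7: P17, P30)

Yes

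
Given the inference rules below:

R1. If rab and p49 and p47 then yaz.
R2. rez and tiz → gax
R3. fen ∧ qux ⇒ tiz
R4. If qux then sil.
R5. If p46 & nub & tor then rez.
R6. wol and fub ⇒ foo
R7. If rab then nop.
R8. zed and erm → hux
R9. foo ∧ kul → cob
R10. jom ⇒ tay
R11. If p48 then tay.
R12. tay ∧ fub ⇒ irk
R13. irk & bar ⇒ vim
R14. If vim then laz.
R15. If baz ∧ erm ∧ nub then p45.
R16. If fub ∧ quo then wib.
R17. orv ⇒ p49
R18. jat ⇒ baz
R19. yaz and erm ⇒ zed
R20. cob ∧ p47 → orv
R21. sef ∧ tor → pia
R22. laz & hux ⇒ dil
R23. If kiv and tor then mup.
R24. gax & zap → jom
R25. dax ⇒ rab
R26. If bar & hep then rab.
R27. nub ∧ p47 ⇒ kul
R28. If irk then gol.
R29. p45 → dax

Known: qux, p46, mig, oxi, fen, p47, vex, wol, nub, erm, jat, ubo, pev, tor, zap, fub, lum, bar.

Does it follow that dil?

tiz  (by R3: fen, qux)
rez  (by R5: p46, nub, tor)
foo  (by R6: wol, fub)
baz  (by R18: jat)
kul  (by R27: nub, p47)
gax  (by R2: rez, tiz)
cob  (by R9: foo, kul)
p45  (by R15: baz, erm, nub)
orv  (by R20: cob, p47)
jom  (by R24: gax, zap)
dax  (by R29: p45)
tay  (by R10: jom)
irk  (by R12: tay, fub)
vim  (by R13: irk, bar)
laz  (by R14: vim)
p49  (by R17: orv)
rab  (by R25: dax)
yaz  (by R1: rab, p49, p47)
zed  (by R19: yaz, erm)
hux  (by R8: zed, erm)
dil  (by R22: laz, hux)

Yes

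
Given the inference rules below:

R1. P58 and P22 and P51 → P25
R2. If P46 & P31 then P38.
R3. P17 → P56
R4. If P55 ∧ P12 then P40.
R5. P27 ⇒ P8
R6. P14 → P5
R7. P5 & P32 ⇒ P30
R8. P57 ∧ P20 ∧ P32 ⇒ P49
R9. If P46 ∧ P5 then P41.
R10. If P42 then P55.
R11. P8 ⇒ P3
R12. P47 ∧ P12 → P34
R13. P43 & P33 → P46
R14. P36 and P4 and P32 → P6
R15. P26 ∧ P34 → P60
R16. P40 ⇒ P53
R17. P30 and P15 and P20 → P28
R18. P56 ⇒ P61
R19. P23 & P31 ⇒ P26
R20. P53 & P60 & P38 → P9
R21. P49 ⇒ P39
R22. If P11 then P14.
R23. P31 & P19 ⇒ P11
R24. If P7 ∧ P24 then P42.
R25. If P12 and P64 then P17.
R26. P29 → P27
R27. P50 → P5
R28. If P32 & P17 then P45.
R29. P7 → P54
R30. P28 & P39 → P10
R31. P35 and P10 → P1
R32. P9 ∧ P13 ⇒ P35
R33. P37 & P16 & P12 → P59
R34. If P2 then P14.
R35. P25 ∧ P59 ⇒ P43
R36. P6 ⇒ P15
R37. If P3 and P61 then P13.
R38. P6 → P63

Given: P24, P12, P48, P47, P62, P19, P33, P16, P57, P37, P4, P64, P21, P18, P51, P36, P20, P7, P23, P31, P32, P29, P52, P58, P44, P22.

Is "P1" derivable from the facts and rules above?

P25  (by R1: P58, P22, P51)
P49  (by R8: P57, P20, P32)
P34  (by R12: P47, P12)
P6  (by R14: P36, P4, P32)
P26  (by R19: P23, P31)
P39  (by R21: P49)
P11  (by R23: P31, P19)
P42  (by R24: P7, P24)
P17  (by R25: P12, P64)
P27  (by R26: P29)
P59  (by R33: P37, P16, P12)
P43  (by R35: P25, P59)
P15  (by R36: P6)
P56  (by R3: P17)
P8  (by R5: P27)
P55  (by R10: P42)
P3  (by R11: P8)
P46  (by R13: P43, P33)
P60  (by R15: P26, P34)
P61  (by R18: P56)
P14  (by R22: P11)
P13  (by R37: P3, P61)
P38  (by R2: P46, P31)
P40  (by R4: P55, P12)
P5  (by R6: P14)
P30  (by R7: P5, P32)
P53  (by R16: P40)
P28  (by R17: P30, P15, P20)
P9  (by R20: P53, P60, P38)
P10  (by R30: P28, P39)
P35  (by R32: P9, P13)
P1  (by R31: P35, P10)

Yes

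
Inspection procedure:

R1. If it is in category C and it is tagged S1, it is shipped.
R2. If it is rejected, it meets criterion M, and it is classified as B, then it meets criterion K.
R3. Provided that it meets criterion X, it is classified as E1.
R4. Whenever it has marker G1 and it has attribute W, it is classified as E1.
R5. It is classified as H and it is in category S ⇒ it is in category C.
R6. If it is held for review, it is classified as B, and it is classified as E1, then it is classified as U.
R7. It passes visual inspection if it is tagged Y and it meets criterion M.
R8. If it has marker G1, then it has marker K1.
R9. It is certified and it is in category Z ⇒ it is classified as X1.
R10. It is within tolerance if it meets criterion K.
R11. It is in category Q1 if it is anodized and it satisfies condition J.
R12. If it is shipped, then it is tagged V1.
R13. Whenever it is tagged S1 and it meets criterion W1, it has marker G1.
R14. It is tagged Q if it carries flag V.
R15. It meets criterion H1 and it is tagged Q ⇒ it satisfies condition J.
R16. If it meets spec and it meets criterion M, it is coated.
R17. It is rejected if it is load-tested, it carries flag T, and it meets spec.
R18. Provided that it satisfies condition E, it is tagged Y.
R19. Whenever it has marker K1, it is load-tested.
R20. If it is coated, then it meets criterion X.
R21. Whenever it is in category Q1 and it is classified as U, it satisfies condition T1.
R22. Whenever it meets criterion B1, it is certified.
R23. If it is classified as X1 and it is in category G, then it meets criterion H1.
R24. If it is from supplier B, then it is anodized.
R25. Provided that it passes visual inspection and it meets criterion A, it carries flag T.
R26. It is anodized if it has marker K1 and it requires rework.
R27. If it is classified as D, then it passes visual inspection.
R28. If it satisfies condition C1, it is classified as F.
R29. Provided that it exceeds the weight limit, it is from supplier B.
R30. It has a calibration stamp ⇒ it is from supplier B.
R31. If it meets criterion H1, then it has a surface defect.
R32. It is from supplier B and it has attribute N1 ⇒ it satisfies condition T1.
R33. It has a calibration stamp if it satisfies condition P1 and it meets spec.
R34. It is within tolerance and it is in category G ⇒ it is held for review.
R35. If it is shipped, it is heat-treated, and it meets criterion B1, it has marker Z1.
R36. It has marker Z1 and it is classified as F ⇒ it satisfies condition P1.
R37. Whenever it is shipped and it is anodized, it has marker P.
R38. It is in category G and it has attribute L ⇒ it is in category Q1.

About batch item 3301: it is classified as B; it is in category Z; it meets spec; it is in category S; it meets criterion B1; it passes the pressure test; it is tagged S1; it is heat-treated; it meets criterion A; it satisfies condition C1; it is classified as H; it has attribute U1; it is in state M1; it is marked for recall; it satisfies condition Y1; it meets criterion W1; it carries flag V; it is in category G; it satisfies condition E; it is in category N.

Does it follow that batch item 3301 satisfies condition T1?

Forward chaining from the given facts derives: is in category C, has marker G1, is tagged Q, is tagged Y, is certified, is classified as F, is shipped, has marker K1, is classified as X1, is tagged V1, is load-tested, meets criterion H1, has a surface defect, has marker Z1, satisfies condition P1, satisfies condition J, has a calibration stamp, is from supplier B, is anodized, has marker P, is in category Q1.
Rules concluding "it satisfies condition T1": R21 needs "it is classified as U"; R32 needs "it has attribute N1" — none of these are established.

No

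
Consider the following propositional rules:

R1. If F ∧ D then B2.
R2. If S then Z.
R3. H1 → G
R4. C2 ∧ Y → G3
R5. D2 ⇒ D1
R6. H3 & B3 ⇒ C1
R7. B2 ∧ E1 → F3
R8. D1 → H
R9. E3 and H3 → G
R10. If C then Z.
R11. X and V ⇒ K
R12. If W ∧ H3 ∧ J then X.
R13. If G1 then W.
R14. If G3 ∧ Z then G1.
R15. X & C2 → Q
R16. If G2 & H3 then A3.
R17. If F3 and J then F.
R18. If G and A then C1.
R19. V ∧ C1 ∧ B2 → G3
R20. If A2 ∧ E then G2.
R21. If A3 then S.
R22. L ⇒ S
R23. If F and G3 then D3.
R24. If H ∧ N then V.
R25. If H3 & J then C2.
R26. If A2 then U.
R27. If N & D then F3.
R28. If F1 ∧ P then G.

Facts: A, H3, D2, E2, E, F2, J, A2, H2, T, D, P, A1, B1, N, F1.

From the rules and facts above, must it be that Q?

D1  (by R5: D2)
H  (by R8: D1)
G2  (by R20: A2, E)
V  (by R24: H, N)
C2  (by R25: H3, J)
F3  (by R27: N, D)
G  (by R28: F1, P)
A3  (by R16: G2, H3)
F  (by R17: F3, J)
C1  (by R18: G, A)
S  (by R21: A3)
B2  (by R1: F, D)
Z  (by R2: S)
G3  (by R19: V, C1, B2)
G1  (by R14: G3, Z)
W  (by R13: G1)
X  (by R12: W, H3, J)
Q  (by R15: X, C2)

Yes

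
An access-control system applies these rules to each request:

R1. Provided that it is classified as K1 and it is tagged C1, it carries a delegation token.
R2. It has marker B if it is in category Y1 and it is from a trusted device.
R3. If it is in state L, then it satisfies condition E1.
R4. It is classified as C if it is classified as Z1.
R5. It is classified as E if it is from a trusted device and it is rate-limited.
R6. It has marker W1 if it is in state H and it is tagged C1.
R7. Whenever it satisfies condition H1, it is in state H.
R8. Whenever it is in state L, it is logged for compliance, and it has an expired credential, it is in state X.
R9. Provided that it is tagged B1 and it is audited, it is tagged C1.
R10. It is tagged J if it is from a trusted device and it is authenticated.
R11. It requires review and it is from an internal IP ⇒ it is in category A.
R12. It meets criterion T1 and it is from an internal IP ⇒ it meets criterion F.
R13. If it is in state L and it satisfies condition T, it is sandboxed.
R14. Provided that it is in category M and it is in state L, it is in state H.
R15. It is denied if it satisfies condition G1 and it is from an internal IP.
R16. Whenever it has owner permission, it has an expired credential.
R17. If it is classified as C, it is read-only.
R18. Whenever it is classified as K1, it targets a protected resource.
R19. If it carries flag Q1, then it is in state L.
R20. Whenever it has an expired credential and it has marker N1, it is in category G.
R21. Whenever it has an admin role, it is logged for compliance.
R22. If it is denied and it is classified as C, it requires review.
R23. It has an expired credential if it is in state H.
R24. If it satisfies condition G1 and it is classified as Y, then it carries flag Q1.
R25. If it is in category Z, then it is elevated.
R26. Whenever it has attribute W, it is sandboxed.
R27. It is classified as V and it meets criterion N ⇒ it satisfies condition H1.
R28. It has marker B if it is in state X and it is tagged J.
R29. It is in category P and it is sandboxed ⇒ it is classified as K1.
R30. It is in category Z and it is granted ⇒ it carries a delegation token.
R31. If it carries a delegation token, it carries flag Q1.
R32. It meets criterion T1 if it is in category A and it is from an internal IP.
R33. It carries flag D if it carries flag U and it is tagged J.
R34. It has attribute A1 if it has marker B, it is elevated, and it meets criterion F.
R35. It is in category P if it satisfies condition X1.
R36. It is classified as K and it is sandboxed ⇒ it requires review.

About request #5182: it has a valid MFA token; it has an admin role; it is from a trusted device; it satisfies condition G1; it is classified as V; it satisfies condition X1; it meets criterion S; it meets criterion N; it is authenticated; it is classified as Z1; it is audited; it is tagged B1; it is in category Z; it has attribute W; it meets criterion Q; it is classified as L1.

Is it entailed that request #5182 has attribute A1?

No

Forward chaining from the given facts derives: is classified as C, is tagged C1, is tagged J, is read-only, is logged for compliance, is elevated, is sandboxed, satisfies condition H1, is in category P, is in state H, has an expired credential, is classified as K1, carries a delegation token, has marker W1, targets a protected resource, carries flag Q1, is in state L, satisfies condition E1, is in state X, has marker B.
The only rule concluding "it has attribute A1" is R34, which needs "it meets criterion F"; that is never established.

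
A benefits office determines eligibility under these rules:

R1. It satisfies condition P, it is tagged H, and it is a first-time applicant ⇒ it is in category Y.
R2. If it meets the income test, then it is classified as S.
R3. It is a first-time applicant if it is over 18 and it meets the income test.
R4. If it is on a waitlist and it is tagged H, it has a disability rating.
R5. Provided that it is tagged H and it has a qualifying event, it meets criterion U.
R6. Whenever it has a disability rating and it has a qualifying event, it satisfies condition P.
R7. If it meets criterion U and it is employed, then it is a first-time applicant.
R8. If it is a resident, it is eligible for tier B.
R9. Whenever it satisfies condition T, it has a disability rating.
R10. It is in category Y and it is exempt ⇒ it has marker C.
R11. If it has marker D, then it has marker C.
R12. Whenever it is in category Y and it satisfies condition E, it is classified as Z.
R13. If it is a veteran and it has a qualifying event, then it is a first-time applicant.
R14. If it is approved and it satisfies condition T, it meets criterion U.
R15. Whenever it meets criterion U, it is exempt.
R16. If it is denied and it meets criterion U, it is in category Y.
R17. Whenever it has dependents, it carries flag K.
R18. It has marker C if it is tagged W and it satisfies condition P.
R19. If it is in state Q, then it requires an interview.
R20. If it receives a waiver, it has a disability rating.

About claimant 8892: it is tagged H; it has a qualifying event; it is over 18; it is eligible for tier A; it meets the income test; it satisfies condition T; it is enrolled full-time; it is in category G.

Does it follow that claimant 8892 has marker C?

Yes

By R3 (it is over 18, it meets the income test): it is a first-time applicant.
By R5 (it is tagged H, it has a qualifying event): it meets criterion U.
By R9 (it satisfies condition T): it has a disability rating.
By R15 (it meets criterion U): it is exempt.
By R6 (it has a disability rating, it has a qualifying event): it satisfies condition P.
By R1 (it satisfies condition P, it is tagged H, it is a first-time applicant): it is in category Y.
By R10 (it is in category Y, it is exempt): it has marker C.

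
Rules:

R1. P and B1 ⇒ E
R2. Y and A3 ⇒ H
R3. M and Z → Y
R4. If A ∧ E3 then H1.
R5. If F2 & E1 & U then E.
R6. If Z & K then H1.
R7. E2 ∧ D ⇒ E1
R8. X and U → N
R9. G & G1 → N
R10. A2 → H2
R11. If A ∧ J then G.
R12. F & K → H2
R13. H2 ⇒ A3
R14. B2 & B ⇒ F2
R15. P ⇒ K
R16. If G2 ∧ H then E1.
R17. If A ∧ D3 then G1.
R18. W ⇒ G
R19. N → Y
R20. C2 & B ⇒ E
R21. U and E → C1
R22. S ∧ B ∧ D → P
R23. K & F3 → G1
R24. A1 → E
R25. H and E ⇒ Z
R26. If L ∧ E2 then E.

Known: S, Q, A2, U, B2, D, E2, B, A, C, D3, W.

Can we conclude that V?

Forward chaining from the given facts derives: E1, H2, A3, F2, G1, G, P, E, N, K, Y, C1, H, Z, H1.
No rule has V as its conclusion, and it is not among the given facts.

No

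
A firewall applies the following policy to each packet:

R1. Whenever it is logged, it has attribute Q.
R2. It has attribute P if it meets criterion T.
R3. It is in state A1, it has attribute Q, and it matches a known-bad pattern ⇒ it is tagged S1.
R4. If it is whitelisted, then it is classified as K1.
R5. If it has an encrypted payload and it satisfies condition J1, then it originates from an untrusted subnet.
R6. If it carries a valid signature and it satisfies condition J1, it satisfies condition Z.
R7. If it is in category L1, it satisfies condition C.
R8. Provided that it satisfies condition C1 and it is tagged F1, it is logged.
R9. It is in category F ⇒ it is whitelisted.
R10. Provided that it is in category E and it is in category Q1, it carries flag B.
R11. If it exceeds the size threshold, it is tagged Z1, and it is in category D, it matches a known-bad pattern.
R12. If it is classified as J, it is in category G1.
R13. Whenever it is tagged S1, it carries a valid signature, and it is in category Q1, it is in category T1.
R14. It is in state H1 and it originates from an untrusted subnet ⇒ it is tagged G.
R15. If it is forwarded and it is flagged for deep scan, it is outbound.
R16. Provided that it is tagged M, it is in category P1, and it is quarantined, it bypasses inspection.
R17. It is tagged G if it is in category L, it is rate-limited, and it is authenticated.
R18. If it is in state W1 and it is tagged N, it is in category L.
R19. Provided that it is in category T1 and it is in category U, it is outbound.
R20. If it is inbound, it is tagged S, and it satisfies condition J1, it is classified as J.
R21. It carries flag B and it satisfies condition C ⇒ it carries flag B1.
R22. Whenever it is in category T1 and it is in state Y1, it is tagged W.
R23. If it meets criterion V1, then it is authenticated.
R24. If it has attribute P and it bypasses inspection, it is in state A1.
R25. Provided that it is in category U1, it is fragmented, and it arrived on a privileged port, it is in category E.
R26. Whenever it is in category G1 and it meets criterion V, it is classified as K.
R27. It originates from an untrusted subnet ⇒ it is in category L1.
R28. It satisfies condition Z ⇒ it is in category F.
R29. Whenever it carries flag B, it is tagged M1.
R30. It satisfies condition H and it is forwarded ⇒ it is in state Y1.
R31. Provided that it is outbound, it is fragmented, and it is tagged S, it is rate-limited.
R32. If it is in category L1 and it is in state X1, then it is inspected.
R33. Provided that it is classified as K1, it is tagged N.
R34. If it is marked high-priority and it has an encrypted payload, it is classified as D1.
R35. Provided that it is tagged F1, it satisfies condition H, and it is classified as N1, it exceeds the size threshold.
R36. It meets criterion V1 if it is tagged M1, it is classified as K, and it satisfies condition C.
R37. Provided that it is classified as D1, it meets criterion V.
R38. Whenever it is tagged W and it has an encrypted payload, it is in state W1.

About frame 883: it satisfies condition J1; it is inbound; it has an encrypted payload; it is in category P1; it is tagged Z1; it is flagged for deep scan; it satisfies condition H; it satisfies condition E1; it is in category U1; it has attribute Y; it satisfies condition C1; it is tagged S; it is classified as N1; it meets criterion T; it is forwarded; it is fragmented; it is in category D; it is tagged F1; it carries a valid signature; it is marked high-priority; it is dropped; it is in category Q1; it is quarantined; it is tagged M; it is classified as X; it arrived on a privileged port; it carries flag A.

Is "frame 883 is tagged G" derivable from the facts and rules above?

By R2 (it meets criterion T): it has attribute P.
By R5 (it has an encrypted payload, it satisfies condition J1): it originates from an untrusted subnet.
By R6 (it carries a valid signature, it satisfies condition J1): it satisfies condition Z.
By R8 (it satisfies condition C1, it is tagged F1): it is logged.
By R15 (it is forwarded, it is flagged for deep scan): it is outbound.
By R16 (it is tagged M, it is in category P1, it is quarantined): it bypasses inspection.
By R20 (it is inbound, it is tagged S, it satisfies condition J1): it is classified as J.
By R24 (it has attribute P, it bypasses inspection): it is in state A1.
By R25 (it is in category U1, it is fragmented, it arrived on a privileged port): it is in category E.
By R27 (it originates from an untrusted subnet): it is in category L1.
By R28 (it satisfies condition Z): it is in category F.
By R30 (it satisfies condition H, it is forwarded): it is in state Y1.
By R31 (it is outbound, it is fragmented, it is tagged S): it is rate-limited.
By R34 (it is marked high-priority, it has an encrypted payload): it is classified as D1.
By R35 (it is tagged F1, it satisfies condition H, it is classified as N1): it exceeds the size threshold.
By R37 (it is classified as D1): it meets criterion V.
By R1 (it is logged): it has attribute Q.
By R7 (it is in category L1): it satisfies condition C.
By R9 (it is in category F): it is whitelisted.
By R10 (it is in category E, it is in category Q1): it carries flag B.
By R11 (it exceeds the size threshold, it is tagged Z1, it is in category D): it matches a known-bad pattern.
By R12 (it is classified as J): it is in category G1.
By R26 (it is in category G1, it meets criterion V): it is classified as K.
By R29 (it carries flag B): it is tagged M1.
By R36 (it is tagged M1, it is classified as K, it satisfies condition C): it meets criterion V1.
By R3 (it is in state A1, it has attribute Q, it matches a known-bad pattern): it is tagged S1.
By R4 (it is whitelisted): it is classified as K1.
By R13 (it is tagged S1, it carries a valid signature, it is in category Q1): it is in category T1.
By R22 (it is in category T1, it is in state Y1): it is tagged W.
By R23 (it meets criterion V1): it is authenticated.
By R33 (it is classified as K1): it is tagged N.
By R38 (it is tagged W, it has an encrypted payload): it is in state W1.
By R18 (it is in state W1, it is tagged N): it is in category L.
By R17 (it is in category L, it is rate-limited, it is authenticated): it is tagged G.

Yes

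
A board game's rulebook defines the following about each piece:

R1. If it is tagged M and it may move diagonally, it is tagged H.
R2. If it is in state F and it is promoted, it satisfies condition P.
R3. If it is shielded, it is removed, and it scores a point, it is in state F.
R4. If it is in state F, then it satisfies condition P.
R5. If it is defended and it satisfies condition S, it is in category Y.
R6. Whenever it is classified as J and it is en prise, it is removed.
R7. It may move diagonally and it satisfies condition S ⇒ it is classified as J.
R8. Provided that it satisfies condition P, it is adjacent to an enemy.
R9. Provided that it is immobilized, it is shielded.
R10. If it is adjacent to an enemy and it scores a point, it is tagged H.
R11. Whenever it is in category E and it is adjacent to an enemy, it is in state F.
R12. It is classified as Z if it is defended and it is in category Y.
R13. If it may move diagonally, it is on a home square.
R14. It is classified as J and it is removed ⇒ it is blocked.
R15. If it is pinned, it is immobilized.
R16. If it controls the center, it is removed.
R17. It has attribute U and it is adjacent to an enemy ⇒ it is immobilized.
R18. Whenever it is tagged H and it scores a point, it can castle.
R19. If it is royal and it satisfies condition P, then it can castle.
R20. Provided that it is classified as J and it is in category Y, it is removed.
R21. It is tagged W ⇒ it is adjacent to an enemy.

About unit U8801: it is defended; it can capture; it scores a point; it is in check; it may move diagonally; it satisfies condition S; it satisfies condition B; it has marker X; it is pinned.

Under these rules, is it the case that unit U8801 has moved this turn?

Forward chaining from the given facts derives: is in category Y, is classified as J, is classified as Z, is on a home square, is immobilized, is removed, is shielded, is blocked, is in state F, satisfies condition P, is adjacent to an enemy, is tagged H, can castle.
No rule has "it has moved this turn" as its conclusion, and it is not among the given facts.

No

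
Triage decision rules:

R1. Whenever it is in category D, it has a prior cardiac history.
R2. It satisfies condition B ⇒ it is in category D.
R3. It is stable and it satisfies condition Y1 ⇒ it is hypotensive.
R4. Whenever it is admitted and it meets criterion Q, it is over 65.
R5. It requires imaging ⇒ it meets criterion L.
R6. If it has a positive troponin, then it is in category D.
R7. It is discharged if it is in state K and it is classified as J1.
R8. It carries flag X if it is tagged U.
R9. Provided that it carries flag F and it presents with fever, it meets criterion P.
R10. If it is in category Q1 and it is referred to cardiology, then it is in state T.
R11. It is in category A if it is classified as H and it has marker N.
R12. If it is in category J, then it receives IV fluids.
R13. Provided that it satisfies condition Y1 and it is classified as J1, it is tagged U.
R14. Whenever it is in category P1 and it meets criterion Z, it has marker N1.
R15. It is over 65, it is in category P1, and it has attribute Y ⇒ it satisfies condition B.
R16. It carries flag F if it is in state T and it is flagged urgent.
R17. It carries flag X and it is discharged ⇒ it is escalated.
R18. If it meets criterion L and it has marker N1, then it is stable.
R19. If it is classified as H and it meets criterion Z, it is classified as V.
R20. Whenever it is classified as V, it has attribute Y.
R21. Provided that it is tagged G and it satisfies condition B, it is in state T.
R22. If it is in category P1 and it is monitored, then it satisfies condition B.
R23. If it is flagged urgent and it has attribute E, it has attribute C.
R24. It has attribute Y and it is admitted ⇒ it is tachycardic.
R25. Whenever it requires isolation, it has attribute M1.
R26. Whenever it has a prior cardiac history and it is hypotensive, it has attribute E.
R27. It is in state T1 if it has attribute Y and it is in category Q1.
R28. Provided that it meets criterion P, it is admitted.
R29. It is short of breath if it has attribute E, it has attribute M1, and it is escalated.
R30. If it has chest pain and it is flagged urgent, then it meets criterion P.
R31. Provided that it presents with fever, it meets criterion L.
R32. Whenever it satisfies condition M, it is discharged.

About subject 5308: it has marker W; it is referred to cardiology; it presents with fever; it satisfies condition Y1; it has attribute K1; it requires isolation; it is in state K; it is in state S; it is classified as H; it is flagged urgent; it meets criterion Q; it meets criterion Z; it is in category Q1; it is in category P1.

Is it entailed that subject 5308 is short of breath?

No

Forward chaining from the given facts derives: is in state T, has marker N1, carries flag F, is classified as V, has attribute Y, has attribute M1, is in state T1, meets criterion L, meets criterion P, is stable, is admitted, is hypotensive, is over 65, satisfies condition B, is tachycardic, is in category D, has a prior cardiac history, has attribute E, has attribute C.
The only rule concluding "it is short of breath" is R29, which needs "it is escalated"; that is never established.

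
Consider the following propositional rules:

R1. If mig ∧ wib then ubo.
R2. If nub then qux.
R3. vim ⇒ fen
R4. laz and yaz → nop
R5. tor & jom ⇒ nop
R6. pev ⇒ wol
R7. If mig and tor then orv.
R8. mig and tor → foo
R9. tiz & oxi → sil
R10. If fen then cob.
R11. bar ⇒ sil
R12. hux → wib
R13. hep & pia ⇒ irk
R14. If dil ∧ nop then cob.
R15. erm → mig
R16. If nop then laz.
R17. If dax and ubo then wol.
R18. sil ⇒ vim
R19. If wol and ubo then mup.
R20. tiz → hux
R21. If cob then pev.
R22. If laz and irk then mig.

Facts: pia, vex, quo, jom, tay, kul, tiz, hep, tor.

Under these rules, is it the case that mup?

No

Forward chaining from the given facts derives: nop, irk, laz, hux, mig, orv, foo, wib, ubo.
The only rule concluding mup is R19, which needs wol; that is never established.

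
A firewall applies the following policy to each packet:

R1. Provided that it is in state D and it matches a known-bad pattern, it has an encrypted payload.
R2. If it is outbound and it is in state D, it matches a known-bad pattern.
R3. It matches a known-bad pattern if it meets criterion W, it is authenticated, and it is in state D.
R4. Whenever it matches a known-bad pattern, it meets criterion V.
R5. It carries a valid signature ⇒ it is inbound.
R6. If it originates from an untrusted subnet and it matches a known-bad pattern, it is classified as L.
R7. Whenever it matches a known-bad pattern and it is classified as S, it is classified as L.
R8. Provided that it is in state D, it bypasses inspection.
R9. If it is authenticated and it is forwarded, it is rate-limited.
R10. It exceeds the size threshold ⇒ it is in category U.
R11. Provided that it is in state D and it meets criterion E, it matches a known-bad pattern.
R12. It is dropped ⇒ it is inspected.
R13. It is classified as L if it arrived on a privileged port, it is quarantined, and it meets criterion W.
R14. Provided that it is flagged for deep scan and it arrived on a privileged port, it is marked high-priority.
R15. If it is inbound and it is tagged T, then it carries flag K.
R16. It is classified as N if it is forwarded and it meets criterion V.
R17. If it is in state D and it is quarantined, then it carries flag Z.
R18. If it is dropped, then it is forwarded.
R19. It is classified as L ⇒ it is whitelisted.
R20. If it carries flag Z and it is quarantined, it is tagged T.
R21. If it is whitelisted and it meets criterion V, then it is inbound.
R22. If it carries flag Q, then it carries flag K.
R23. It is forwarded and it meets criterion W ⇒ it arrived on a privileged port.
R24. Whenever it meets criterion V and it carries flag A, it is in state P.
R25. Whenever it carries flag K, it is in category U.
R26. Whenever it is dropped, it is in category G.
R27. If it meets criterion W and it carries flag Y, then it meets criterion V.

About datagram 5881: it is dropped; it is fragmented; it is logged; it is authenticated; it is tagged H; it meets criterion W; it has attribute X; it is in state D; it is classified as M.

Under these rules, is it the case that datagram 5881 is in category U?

Forward chaining from the given facts derives: matches a known-bad pattern, meets criterion V, bypasses inspection, is inspected, is forwarded, arrived on a privileged port, is in category G, has an encrypted payload, is rate-limited, is classified as N.
Rules concluding "it is in category U": R10 needs "it exceeds the size threshold"; R25 needs "it carries flag K" — none of these are established.

No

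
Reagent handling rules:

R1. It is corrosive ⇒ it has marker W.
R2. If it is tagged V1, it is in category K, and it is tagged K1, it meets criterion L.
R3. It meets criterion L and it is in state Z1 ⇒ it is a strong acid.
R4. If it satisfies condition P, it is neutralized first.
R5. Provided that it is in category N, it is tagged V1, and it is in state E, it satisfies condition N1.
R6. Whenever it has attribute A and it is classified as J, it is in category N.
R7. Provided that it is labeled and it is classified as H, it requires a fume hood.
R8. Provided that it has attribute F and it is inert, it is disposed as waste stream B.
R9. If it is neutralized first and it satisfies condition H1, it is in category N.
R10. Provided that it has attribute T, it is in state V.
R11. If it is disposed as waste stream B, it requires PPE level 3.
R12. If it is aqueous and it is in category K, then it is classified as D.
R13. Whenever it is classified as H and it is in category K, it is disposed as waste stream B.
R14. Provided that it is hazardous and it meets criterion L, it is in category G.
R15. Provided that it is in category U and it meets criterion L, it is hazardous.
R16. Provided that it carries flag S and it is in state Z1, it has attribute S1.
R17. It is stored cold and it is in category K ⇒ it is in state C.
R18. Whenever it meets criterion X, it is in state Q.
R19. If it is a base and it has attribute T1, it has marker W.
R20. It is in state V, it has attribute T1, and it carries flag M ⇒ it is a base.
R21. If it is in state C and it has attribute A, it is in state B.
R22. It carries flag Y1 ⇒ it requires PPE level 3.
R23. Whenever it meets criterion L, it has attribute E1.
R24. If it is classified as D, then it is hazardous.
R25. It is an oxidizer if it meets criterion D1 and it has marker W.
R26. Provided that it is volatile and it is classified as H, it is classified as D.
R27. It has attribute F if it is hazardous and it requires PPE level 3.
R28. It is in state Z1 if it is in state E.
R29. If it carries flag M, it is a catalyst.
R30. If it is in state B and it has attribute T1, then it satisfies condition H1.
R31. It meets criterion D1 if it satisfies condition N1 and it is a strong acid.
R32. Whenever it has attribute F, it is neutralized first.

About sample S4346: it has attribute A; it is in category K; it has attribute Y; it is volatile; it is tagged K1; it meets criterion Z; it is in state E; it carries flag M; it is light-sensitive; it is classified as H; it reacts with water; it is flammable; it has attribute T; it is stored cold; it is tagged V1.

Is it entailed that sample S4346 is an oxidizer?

Forward chaining from the given facts derives: meets criterion L, is in state V, is disposed as waste stream B, is in state C, is in state B, has attribute E1, is classified as D, is in state Z1, is a catalyst, is a strong acid, requires PPE level 3, is hazardous, has attribute F, is neutralized first, is in category G.
The only rule concluding "it is an oxidizer" is R25, which needs "it meets criterion D1"; that is never established.

No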